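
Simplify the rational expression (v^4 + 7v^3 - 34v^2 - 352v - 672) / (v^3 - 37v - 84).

(v^2 + 10v + 24)/(v + 3)

By polynomial division,
  v^4 + 7v^3 - 34v^2 - 352v - 672 = (v + 7)(v^3 - 37v - 84) + (3v^2 - 9v - 84)
  v^3 - 37v - 84 = ((1/3)v + 1)(3v^2 - 9v - 84) + (0)
Last nonzero remainder: 3v^2 - 9v - 84. Dividing through by 3 gives the monic gcd v^2 - 3v - 28.
Cancel v^2 - 3v - 28 from numerator and denominator to get the reduced form.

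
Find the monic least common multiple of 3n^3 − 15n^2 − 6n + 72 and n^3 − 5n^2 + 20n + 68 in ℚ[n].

Euclidean algorithm in ℚ[n]:
  3n^3 − 15n^2 − 6n + 72 = (3)(n^3 − 5n^2 + 20n + 68) + (−66n − 132)
  n^3 − 5n^2 + 20n + 68 = (−(1/66)n^2 + (7/66)n − 17/33)(−66n − 132) + (0)
Last nonzero remainder: −66n − 132. Dividing through by −66 gives the monic gcd n + 2.
Then lcm(f, g) = f·g / gcd(f, g); expanding and making the result monic gives the answer.

n^5 − 12n^4 + 67n^3 − 132n^2 − 236n + 816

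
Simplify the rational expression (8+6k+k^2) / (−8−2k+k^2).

Apply the Euclidean algorithm:
  k^2+6k+8 = (k^2−2k−8) + (8k+16)
  k^2−2k−8 = ((1/8)k−1/2)(8k+16) + (0)
Last nonzero remainder: 8k+16. Dividing through by 8 gives the monic gcd k+2.
Cancel k+2 from numerator and denominator to get the reduced form.

(4+k)/(−4+k)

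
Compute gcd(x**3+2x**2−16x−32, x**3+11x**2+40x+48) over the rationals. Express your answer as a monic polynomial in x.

Apply the Euclidean algorithm:
  x**3+2x**2−16x−32 = (x**3+11x**2+40x+48) + (−9x**2−56x−80)
  x**3+11x**2+40x+48 = (−(1/9)x−43/81)(−9x**2−56x−80) + ((112/81)x+448/81)
  −9x**2−56x−80 = (−(729/112)x−405/28)((112/81)x+448/81) + (0)
Last nonzero remainder: (112/81)x+448/81. Dividing through by 112/81 gives the monic gcd x+4.

x+4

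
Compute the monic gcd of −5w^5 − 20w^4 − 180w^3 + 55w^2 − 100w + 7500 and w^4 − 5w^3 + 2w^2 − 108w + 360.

By polynomial division,
  −5w^5 − 20w^4 − 180w^3 + 55w^2 − 100w + 7500 = (−5w − 45)(w^4 − 5w^3 + 2w^2 − 108w + 360) + (−395w^3 − 395w^2 − 3160w + 23700)
  w^4 − 5w^3 + 2w^2 − 108w + 360 = (−(1/395)w + 6/395)(−395w^3 − 395w^2 − 3160w + 23700) + (0)
Last nonzero remainder: −395w^3 − 395w^2 − 3160w + 23700. Dividing through by −395 gives the monic gcd w^3 + w^2 + 8w − 60.

w^3 + w^2 + 8w − 60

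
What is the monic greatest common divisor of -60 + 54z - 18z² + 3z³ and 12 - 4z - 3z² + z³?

Repeated division with remainder:
  3z³ - 18z² + 54z - 60 = (3)(z³ - 3z² - 4z + 12) + (-9z² + 66z - 96)
  z³ - 3z² - 4z + 12 = (-(1/9)z - 13/27)(-9z² + 66z - 96) + ((154/9)z - 308/9)
  -9z² + 66z - 96 = (-(81/154)z + 216/77)((154/9)z - 308/9) + (0)
Last nonzero remainder: (154/9)z - 308/9. Dividing through by 154/9 gives the monic gcd z - 2.

-2 + z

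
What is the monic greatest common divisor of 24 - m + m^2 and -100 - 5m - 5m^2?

1

Euclidean algorithm in ℚ[m]:
  m^2 - m + 24 = (-1/5)(-5m^2 - 5m - 100) + (-2m + 4)
  -5m^2 - 5m - 100 = ((5/2)m + 15/2)(-2m + 4) + (-130)
  -2m + 4 = ((1/65)m - 2/65)(-130) + (0)
The last nonzero remainder is the constant -130, so the polynomials are coprime and gcd = 1.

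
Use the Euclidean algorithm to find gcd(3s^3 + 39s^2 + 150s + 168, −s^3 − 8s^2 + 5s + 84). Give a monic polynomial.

s^2 + 11s + 28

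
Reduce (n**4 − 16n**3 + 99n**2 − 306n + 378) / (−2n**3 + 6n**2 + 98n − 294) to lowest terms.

(−n**2 + 6n − 18)/(2n + 14)

Euclidean algorithm in ℚ[n]:
  n**4 − 16n**3 + 99n**2 − 306n + 378 = (−(1/2)n + 13/2)(−2n**3 + 6n**2 + 98n − 294) + (109n**2 − 1090n + 2289)
  −2n**3 + 6n**2 + 98n − 294 = (−(2/109)n − 14/109)(109n**2 − 1090n + 2289) + (0)
Last nonzero remainder: 109n**2 − 1090n + 2289. Dividing through by 109 gives the monic gcd n**2 − 10n + 21.
Cancel n**2 − 10n + 21 from numerator and denominator to get the reduced form.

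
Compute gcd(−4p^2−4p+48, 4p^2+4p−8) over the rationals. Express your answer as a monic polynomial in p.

1

Apply the Euclidean algorithm:
  −4p^2−4p+48 = (−1)(4p^2+4p−8) + (40)
  4p^2+4p−8 = ((1/10)p^2+(1/10)p−1/5)(40) + (0)
The last nonzero remainder is the constant 40, so the polynomials are coprime and gcd = 1.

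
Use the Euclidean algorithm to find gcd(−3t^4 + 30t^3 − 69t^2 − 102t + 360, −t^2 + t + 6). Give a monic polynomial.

By polynomial division,
  −3t^4 + 30t^3 − 69t^2 − 102t + 360 = (3t^2 − 27t + 60)(−t^2 + t + 6) + (0)
Last nonzero remainder: −t^2 + t + 6. Dividing through by −1 gives the monic gcd t^2 − t − 6.

t^2 − t − 6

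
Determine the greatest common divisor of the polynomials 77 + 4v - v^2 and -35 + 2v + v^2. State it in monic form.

Repeated division with remainder:
  -v^2 + 4v + 77 = (-1)(v^2 + 2v - 35) + (6v + 42)
  v^2 + 2v - 35 = ((1/6)v - 5/6)(6v + 42) + (0)
Last nonzero remainder: 6v + 42. Dividing through by 6 gives the monic gcd v + 7.

7 + v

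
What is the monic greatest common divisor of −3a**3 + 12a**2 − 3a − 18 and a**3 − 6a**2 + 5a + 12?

a**2 − 2a − 3

Apply the Euclidean algorithm:
  −3a**3 + 12a**2 − 3a − 18 = (−3)(a**3 − 6a**2 + 5a + 12) + (−6a**2 + 12a + 18)
  a**3 − 6a**2 + 5a + 12 = (−(1/6)a + 2/3)(−6a**2 + 12a + 18) + (0)
Last nonzero remainder: −6a**2 + 12a + 18. Dividing through by −6 gives the monic gcd a**2 − 2a − 3.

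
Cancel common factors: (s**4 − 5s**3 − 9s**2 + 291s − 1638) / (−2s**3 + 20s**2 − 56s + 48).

Repeated division with remainder:
  s**4 − 5s**3 − 9s**2 + 291s − 1638 = (−(1/2)s − 5/2)(−2s**3 + 20s**2 − 56s + 48) + (13s**2 + 175s − 1518)
  −2s**3 + 20s**2 − 56s + 48 = (−(2/13)s + 610/169)(13s**2 + 175s − 1518) + (−(155682/169)s + 934092/169)
  13s**2 + 175s − 1518 = (−(2197/155682)s − 42757/155682)(−(155682/169)s + 934092/169) + (0)
Last nonzero remainder: −(155682/169)s + 934092/169. Dividing through by −155682/169 gives the monic gcd s − 6.
Cancel s − 6 from numerator and denominator to get the reduced form.

(−s**3 − s**2 + 3s − 273)/(2s**2 − 8s + 8)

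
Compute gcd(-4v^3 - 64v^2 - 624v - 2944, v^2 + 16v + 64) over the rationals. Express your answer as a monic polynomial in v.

Apply the Euclidean algorithm:
  -4v^3 - 64v^2 - 624v - 2944 = (-4v)(v^2 + 16v + 64) + (-368v - 2944)
  v^2 + 16v + 64 = (-(1/368)v - 1/46)(-368v - 2944) + (0)
Last nonzero remainder: -368v - 2944. Dividing through by -368 gives the monic gcd v + 8.

v + 8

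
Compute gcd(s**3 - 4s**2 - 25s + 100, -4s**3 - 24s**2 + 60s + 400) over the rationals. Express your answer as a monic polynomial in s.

Euclidean algorithm in ℚ[s]:
  s**3 - 4s**2 - 25s + 100 = (-1/4)(-4s**3 - 24s**2 + 60s + 400) + (-10s**2 - 10s + 200)
  -4s**3 - 24s**2 + 60s + 400 = ((2/5)s + 2)(-10s**2 - 10s + 200) + (0)
Last nonzero remainder: -10s**2 - 10s + 200. Dividing through by -10 gives the monic gcd s**2 + s - 20.

s**2 + s - 20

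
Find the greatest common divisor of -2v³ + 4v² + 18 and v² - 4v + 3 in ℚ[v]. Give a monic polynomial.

Repeated division with remainder:
  -2v³ + 4v² + 18 = (-2v - 4)(v² - 4v + 3) + (-10v + 30)
  v² - 4v + 3 = (-(1/10)v + 1/10)(-10v + 30) + (0)
Last nonzero remainder: -10v + 30. Dividing through by -10 gives the monic gcd v - 3.

v - 3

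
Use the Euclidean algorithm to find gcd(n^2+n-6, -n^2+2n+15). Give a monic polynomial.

Euclidean algorithm in ℚ[n]:
  n^2+n-6 = (-1)(-n^2+2n+15) + (3n+9)
  -n^2+2n+15 = (-(1/3)n+5/3)(3n+9) + (0)
Last nonzero remainder: 3n+9. Dividing through by 3 gives the monic gcd n+3.

n+3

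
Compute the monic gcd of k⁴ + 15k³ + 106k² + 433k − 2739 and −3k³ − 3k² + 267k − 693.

k² + 8k − 33

Apply the Euclidean algorithm:
  k⁴ + 15k³ + 106k² + 433k − 2739 = (−(1/3)k − 14/3)(−3k³ − 3k² + 267k − 693) + (181k² + 1448k − 5973)
  −3k³ − 3k² + 267k − 693 = (−(3/181)k + 21/181)(181k² + 1448k − 5973) + (0)
Last nonzero remainder: 181k² + 1448k − 5973. Dividing through by 181 gives the monic gcd k² + 8k − 33.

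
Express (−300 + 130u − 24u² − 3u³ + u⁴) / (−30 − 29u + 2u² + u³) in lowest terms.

(10 − 4u + u²)/(1 + u)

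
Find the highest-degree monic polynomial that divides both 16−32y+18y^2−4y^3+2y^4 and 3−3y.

Repeated division with remainder:
  2y^4−4y^3+18y^2−32y+16 = (−(2/3)y^3+(2/3)y^2−(16/3)y+16/3)(−3y+3) + (0)
Last nonzero remainder: −3y+3. Dividing through by −3 gives the monic gcd y−1.

−1+y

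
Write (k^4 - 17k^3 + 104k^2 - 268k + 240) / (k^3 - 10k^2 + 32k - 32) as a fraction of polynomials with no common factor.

Repeated division with remainder:
  k^4 - 17k^3 + 104k^2 - 268k + 240 = (k - 7)(k^3 - 10k^2 + 32k - 32) + (2k^2 - 12k + 16)
  k^3 - 10k^2 + 32k - 32 = ((1/2)k - 2)(2k^2 - 12k + 16) + (0)
Last nonzero remainder: 2k^2 - 12k + 16. Dividing through by 2 gives the monic gcd k^2 - 6k + 8.
Cancel k^2 - 6k + 8 from numerator and denominator to get the reduced form.

(k^2 - 11k + 30)/(k - 4)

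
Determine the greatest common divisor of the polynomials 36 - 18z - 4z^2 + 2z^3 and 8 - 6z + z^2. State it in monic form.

-2 + z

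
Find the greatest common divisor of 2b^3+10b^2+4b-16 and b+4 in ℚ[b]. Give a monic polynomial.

By polynomial division,
  2b^3+10b^2+4b-16 = (2b^2+2b-4)(b+4) + (0)
The last nonzero remainder b+4 is already monic.

b+4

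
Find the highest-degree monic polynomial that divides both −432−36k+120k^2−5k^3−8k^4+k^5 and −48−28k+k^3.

Euclidean algorithm in ℚ[k]:
  k^5−8k^4−5k^3+120k^2−36k−432 = (k^2−8k+23)(k^3−28k−48) + (−56k^2+224k+672)
  k^3−28k−48 = (−(1/56)k−1/14)(−56k^2+224k+672) + (0)
Last nonzero remainder: −56k^2+224k+672. Dividing through by −56 gives the monic gcd k^2−4k−12.

−12−4k+k^2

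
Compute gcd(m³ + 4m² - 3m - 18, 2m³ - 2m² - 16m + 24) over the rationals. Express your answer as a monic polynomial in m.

Euclidean algorithm in ℚ[m]:
  m³ + 4m² - 3m - 18 = (1/2)(2m³ - 2m² - 16m + 24) + (5m² + 5m - 30)
  2m³ - 2m² - 16m + 24 = ((2/5)m - 4/5)(5m² + 5m - 30) + (0)
Last nonzero remainder: 5m² + 5m - 30. Dividing through by 5 gives the monic gcd m² + m - 6.

m² + m - 6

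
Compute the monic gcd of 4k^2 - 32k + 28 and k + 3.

1

Repeated division with remainder:
  4k^2 - 32k + 28 = (4k - 44)(k + 3) + (160)
  k + 3 = ((1/160)k + 3/160)(160) + (0)
The last nonzero remainder is the constant 160, so the polynomials are coprime and gcd = 1.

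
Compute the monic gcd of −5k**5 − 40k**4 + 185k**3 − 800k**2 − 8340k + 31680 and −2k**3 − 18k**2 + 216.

Apply the Euclidean algorithm:
  −5k**5 − 40k**4 + 185k**3 − 800k**2 − 8340k + 31680 = ((5/2)k**2 − (5/2)k − 70)(−2k**3 − 18k**2 + 216) + (−2600k**2 − 7800k + 46800)
  −2k**3 − 18k**2 + 216 = ((1/1300)k + 3/650)(−2600k**2 − 7800k + 46800) + (0)
Last nonzero remainder: −2600k**2 − 7800k + 46800. Dividing through by −2600 gives the monic gcd k**2 + 3k − 18.

k**2 + 3k − 18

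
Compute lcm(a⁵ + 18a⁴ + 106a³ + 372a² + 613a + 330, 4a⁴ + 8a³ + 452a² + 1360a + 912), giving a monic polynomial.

a⁷ + 17a⁶ + 202a⁵ + 2318a⁴ + 12325a³ + 42125a² + 69552a + 37620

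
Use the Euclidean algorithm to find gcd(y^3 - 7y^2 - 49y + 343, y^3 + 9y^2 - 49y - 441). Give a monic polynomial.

y^2 - 49

By polynomial division,
  y^3 - 7y^2 - 49y + 343 = (y^3 + 9y^2 - 49y - 441) + (-16y^2 + 784)
  y^3 + 9y^2 - 49y - 441 = (-(1/16)y - 9/16)(-16y^2 + 784) + (0)
Last nonzero remainder: -16y^2 + 784. Dividing through by -16 gives the monic gcd y^2 - 49.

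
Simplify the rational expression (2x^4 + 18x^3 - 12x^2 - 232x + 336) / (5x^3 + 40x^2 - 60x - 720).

(2x^3 + 6x^2 - 48x + 56)/(5x^2 + 10x - 120)

Euclidean algorithm in ℚ[x]:
  2x^4 + 18x^3 - 12x^2 - 232x + 336 = ((2/5)x + 2/5)(5x^3 + 40x^2 - 60x - 720) + (-4x^2 + 80x + 624)
  5x^3 + 40x^2 - 60x - 720 = (-(5/4)x - 35)(-4x^2 + 80x + 624) + (3520x + 21120)
  -4x^2 + 80x + 624 = (-(1/880)x + 13/440)(3520x + 21120) + (0)
Last nonzero remainder: 3520x + 21120. Dividing through by 3520 gives the monic gcd x + 6.
Cancel x + 6 from numerator and denominator to get the reduced form.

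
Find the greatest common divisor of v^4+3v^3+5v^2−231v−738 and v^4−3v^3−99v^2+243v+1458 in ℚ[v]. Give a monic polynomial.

v^2−3v−18

Euclidean algorithm in ℚ[v]:
  v^4+3v^3+5v^2−231v−738 = (v^4−3v^3−99v^2+243v+1458) + (6v^3+104v^2−474v−2196)
  v^4−3v^3−99v^2+243v+1458 = ((1/6)v−61/18)(6v^3+104v^2−474v−2196) + ((2992/9)v^2−(2992/3)v−5984)
  6v^3+104v^2−474v−2196 = ((27/1496)v+549/1496)((2992/9)v^2−(2992/3)v−5984) + (0)
Last nonzero remainder: (2992/9)v^2−(2992/3)v−5984. Dividing through by 2992/9 gives the monic gcd v^2−3v−18.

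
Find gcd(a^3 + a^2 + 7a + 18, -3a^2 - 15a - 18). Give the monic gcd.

a + 2

By polynomial division,
  a^3 + a^2 + 7a + 18 = (-(1/3)a + 4/3)(-3a^2 - 15a - 18) + (21a + 42)
  -3a^2 - 15a - 18 = (-(1/7)a - 3/7)(21a + 42) + (0)
Last nonzero remainder: 21a + 42. Dividing through by 21 gives the monic gcd a + 2.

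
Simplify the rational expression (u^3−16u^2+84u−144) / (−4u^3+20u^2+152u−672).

Repeated division with remainder:
  u^3−16u^2+84u−144 = (−1/4)(−4u^3+20u^2+152u−672) + (−11u^2+122u−312)
  −4u^3+20u^2+152u−672 = ((4/11)u+268/121)(−11u^2+122u−312) + (−(576/121)u+2304/121)
  −11u^2+122u−312 = ((1331/576)u−1573/96)(−(576/121)u+2304/121) + (0)
Last nonzero remainder: −(576/121)u+2304/121. Dividing through by −576/121 gives the monic gcd u−4.
Cancel u−4 from numerator and denominator to get the reduced form.

(−u^2+12u−36)/(4u^2−4u−168)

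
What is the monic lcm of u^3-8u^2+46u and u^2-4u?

u^4-12u^3+78u^2-184u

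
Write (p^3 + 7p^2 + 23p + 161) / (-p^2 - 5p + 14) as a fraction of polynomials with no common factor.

(-p^2 - 23)/(p - 2)

Apply the Euclidean algorithm:
  p^3 + 7p^2 + 23p + 161 = (-p - 2)(-p^2 - 5p + 14) + (27p + 189)
  -p^2 - 5p + 14 = (-(1/27)p + 2/27)(27p + 189) + (0)
Last nonzero remainder: 27p + 189. Dividing through by 27 gives the monic gcd p + 7.
Cancel p + 7 from numerator and denominator to get the reduced form.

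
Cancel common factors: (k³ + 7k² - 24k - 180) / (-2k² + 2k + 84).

(-k² - k + 30)/(2k - 14)

Repeated division with remainder:
  k³ + 7k² - 24k - 180 = (-(1/2)k - 4)(-2k² + 2k + 84) + (26k + 156)
  -2k² + 2k + 84 = (-(1/13)k + 7/13)(26k + 156) + (0)
Last nonzero remainder: 26k + 156. Dividing through by 26 gives the monic gcd k + 6.
Cancel k + 6 from numerator and denominator to get the reduced form.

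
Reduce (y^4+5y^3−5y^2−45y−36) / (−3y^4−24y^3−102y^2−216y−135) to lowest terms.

(−y^2−y+12)/(3y^2+12y+45)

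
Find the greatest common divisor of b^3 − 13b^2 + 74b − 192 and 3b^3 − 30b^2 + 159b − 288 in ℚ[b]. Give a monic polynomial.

Euclidean algorithm in ℚ[b]:
  b^3 − 13b^2 + 74b − 192 = (1/3)(3b^3 − 30b^2 + 159b − 288) + (−3b^2 + 21b − 96)
  3b^3 − 30b^2 + 159b − 288 = (−b + 3)(−3b^2 + 21b − 96) + (0)
Last nonzero remainder: −3b^2 + 21b − 96. Dividing through by −3 gives the monic gcd b^2 − 7b + 32.

b^2 − 7b + 32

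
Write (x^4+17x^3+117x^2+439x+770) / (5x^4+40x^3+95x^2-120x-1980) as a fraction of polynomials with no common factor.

(x^2+12x+35)/(5x^2+15x-90)

Repeated division with remainder:
  x^4+17x^3+117x^2+439x+770 = (1/5)(5x^4+40x^3+95x^2-120x-1980) + (9x^3+98x^2+463x+1166)
  5x^4+40x^3+95x^2-120x-1980 = ((5/9)x-130/81)(9x^3+98x^2+463x+1166) + (-(400/81)x^2-(2000/81)x-8800/81)
  9x^3+98x^2+463x+1166 = (-(729/400)x-4293/400)(-(400/81)x^2-(2000/81)x-8800/81) + (0)
Last nonzero remainder: -(400/81)x^2-(2000/81)x-8800/81. Dividing through by -400/81 gives the monic gcd x^2+5x+22.
Cancel x^2+5x+22 from numerator and denominator to get the reduced form.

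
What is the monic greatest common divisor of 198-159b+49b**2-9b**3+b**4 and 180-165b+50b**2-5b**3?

9-6b+b**2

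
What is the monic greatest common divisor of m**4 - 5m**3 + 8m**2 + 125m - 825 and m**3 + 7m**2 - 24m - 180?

Apply the Euclidean algorithm:
  m**4 - 5m**3 + 8m**2 + 125m - 825 = (m - 12)(m**3 + 7m**2 - 24m - 180) + (116m**2 + 17m - 2985)
  m**3 + 7m**2 - 24m - 180 = ((1/116)m + 795/13456)(116m**2 + 17m - 2985) + ((9801/13456)m - 49005/13456)
  116m**2 + 17m - 2985 = ((1560896/9801)m + 2677744/3267)((9801/13456)m - 49005/13456) + (0)
Last nonzero remainder: (9801/13456)m - 49005/13456. Dividing through by 9801/13456 gives the monic gcd m - 5.

m - 5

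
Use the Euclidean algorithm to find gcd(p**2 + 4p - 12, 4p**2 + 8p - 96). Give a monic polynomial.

Apply the Euclidean algorithm:
  p**2 + 4p - 12 = (1/4)(4p**2 + 8p - 96) + (2p + 12)
  4p**2 + 8p - 96 = (2p - 8)(2p + 12) + (0)
Last nonzero remainder: 2p + 12. Dividing through by 2 gives the monic gcd p + 6.

p + 6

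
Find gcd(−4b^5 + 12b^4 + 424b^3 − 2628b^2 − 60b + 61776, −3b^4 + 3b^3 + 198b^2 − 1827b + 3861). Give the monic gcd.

Repeated division with remainder:
  −4b^5 + 12b^4 + 424b^3 − 2628b^2 − 60b + 61776 = ((4/3)b − 8/3)(−3b^4 + 3b^3 + 198b^2 − 1827b + 3861) + (168b^3 + 336b^2 − 10080b + 72072)
  −3b^4 + 3b^3 + 198b^2 − 1827b + 3861 = (−(1/56)b + 3/56)(168b^3 + 336b^2 − 10080b + 72072) + (0)
Last nonzero remainder: 168b^3 + 336b^2 − 10080b + 72072. Dividing through by 168 gives the monic gcd b^3 + 2b^2 − 60b + 429.

b^3 + 2b^2 − 60b + 429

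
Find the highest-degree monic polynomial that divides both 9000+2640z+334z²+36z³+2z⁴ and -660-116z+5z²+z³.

Apply the Euclidean algorithm:
  2z⁴+36z³+334z²+2640z+9000 = (2z+26)(z³+5z²-116z-660) + (436z²+6976z+26160)
  z³+5z²-116z-660 = ((1/436)z-11/436)(436z²+6976z+26160) + (0)
Last nonzero remainder: 436z²+6976z+26160. Dividing through by 436 gives the monic gcd z²+16z+60.

60+16z+z²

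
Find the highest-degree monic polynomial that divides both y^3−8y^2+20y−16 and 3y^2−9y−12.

y−4

Euclidean algorithm in ℚ[y]:
  y^3−8y^2+20y−16 = ((1/3)y−5/3)(3y^2−9y−12) + (9y−36)
  3y^2−9y−12 = ((1/3)y+1/3)(9y−36) + (0)
Last nonzero remainder: 9y−36. Dividing through by 9 gives the monic gcd y−4.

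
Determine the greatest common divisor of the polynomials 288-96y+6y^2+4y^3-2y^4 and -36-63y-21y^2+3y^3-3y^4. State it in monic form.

12-3y+y^2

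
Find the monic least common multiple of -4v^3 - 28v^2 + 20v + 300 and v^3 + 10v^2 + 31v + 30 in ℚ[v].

v^5 + 12v^4 + 36v^3 - 58v^2 - 405v - 450

Repeated division with remainder:
  -4v^3 - 28v^2 + 20v + 300 = (-4)(v^3 + 10v^2 + 31v + 30) + (12v^2 + 144v + 420)
  v^3 + 10v^2 + 31v + 30 = ((1/12)v - 1/6)(12v^2 + 144v + 420) + (20v + 100)
  12v^2 + 144v + 420 = ((3/5)v + 21/5)(20v + 100) + (0)
Last nonzero remainder: 20v + 100. Dividing through by 20 gives the monic gcd v + 5.
Then lcm(f, g) = f·g / gcd(f, g); expanding and making the result monic gives the answer.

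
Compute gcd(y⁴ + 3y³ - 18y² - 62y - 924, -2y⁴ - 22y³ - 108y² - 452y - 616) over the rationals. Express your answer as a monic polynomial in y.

y³ + 9y² + 36y + 154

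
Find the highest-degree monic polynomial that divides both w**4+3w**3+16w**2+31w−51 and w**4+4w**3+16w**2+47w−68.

w**3+16w−17

Apply the Euclidean algorithm:
  w**4+3w**3+16w**2+31w−51 = (w**4+4w**3+16w**2+47w−68) + (−w**3−16w+17)
  w**4+4w**3+16w**2+47w−68 = (−w−4)(−w**3−16w+17) + (0)
Last nonzero remainder: −w**3−16w+17. Dividing through by −1 gives the monic gcd w**3+16w−17.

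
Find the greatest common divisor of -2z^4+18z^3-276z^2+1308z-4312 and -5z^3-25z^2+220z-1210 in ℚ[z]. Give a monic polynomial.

Apply the Euclidean algorithm:
  -2z^4+18z^3-276z^2+1308z-4312 = ((2/5)z-28/5)(-5z^3-25z^2+220z-1210) + (-504z^2+3024z-11088)
  -5z^3-25z^2+220z-1210 = ((5/504)z+55/504)(-504z^2+3024z-11088) + (0)
Last nonzero remainder: -504z^2+3024z-11088. Dividing through by -504 gives the monic gcd z^2-6z+22.

z^2-6z+22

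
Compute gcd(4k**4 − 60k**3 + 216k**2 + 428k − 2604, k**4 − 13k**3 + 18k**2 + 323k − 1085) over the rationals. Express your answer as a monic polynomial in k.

k**3 − 18k**2 + 108k − 217

Apply the Euclidean algorithm:
  4k**4 − 60k**3 + 216k**2 + 428k − 2604 = (4)(k**4 − 13k**3 + 18k**2 + 323k − 1085) + (−8k**3 + 144k**2 − 864k + 1736)
  k**4 − 13k**3 + 18k**2 + 323k − 1085 = (−(1/8)k − 5/8)(−8k**3 + 144k**2 − 864k + 1736) + (0)
Last nonzero remainder: −8k**3 + 144k**2 − 864k + 1736. Dividing through by −8 gives the monic gcd k**3 − 18k**2 + 108k − 217.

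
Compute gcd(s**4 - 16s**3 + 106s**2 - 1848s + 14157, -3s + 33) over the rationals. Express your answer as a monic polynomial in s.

Apply the Euclidean algorithm:
  s**4 - 16s**3 + 106s**2 - 1848s + 14157 = (-(1/3)s**3 + (5/3)s**2 - 17s + 429)(-3s + 33) + (0)
Last nonzero remainder: -3s + 33. Dividing through by -3 gives the monic gcd s - 11.

s - 11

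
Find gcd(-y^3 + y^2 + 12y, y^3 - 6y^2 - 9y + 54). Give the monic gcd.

y + 3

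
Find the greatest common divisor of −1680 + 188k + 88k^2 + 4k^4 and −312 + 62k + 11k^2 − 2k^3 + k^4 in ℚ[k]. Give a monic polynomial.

Euclidean algorithm in ℚ[k]:
  4k^4 + 88k^2 + 188k − 1680 = (4)(k^4 − 2k^3 + 11k^2 + 62k − 312) + (8k^3 + 44k^2 − 60k − 432)
  k^4 − 2k^3 + 11k^2 + 62k − 312 = ((1/8)k − 15/16)(8k^3 + 44k^2 − 60k − 432) + ((239/4)k^2 + (239/4)k − 717)
  8k^3 + 44k^2 − 60k − 432 = ((32/239)k + 144/239)((239/4)k^2 + (239/4)k − 717) + (0)
Last nonzero remainder: (239/4)k^2 + (239/4)k − 717. Dividing through by 239/4 gives the monic gcd k^2 + k − 12.

−12 + k + k^2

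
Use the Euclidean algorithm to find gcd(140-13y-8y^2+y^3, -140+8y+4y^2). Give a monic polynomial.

Repeated division with remainder:
  y^3-8y^2-13y+140 = ((1/4)y-5/2)(4y^2+8y-140) + (42y-210)
  4y^2+8y-140 = ((2/21)y+2/3)(42y-210) + (0)
Last nonzero remainder: 42y-210. Dividing through by 42 gives the monic gcd y-5.

-5+y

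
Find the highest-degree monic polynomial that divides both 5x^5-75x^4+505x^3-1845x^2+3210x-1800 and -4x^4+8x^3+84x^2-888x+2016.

Euclidean algorithm in ℚ[x]:
  5x^5-75x^4+505x^3-1845x^2+3210x-1800 = (-(5/4)x+65/4)(-4x^4+8x^3+84x^2-888x+2016) + (480x^3-4320x^2+20160x-34560)
  -4x^4+8x^3+84x^2-888x+2016 = (-(1/120)x-7/120)(480x^3-4320x^2+20160x-34560) + (0)
Last nonzero remainder: 480x^3-4320x^2+20160x-34560. Dividing through by 480 gives the monic gcd x^3-9x^2+42x-72.

x^3-9x^2+42x-72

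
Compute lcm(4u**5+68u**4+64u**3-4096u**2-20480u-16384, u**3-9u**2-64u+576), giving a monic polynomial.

u**6+8u**5-137u**4-1168u**3+4096u**2+41984u+36864

Euclidean algorithm in ℚ[u]:
  4u**5+68u**4+64u**3-4096u**2-20480u-16384 = (4u**2+104u+1256)(u**3-9u**2-64u+576) + (11560u**2-739840)
  u**3-9u**2-64u+576 = ((1/11560)u-9/11560)(11560u**2-739840) + (0)
Last nonzero remainder: 11560u**2-739840. Dividing through by 11560 gives the monic gcd u**2-64.
Then lcm(f, g) = f·g / gcd(f, g); expanding and making the result monic gives the answer.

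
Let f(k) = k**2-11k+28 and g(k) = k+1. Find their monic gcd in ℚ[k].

1

Euclidean algorithm in ℚ[k]:
  k**2-11k+28 = (k-12)(k+1) + (40)
  k+1 = ((1/40)k+1/40)(40) + (0)
The last nonzero remainder is the constant 40, so the polynomials are coprime and gcd = 1.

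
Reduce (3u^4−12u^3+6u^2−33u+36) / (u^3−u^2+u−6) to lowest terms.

Euclidean algorithm in ℚ[u]:
  3u^4−12u^3+6u^2−33u+36 = (3u−9)(u^3−u^2+u−6) + (−6u^2−6u−18)
  u^3−u^2+u−6 = (−(1/6)u+1/3)(−6u^2−6u−18) + (0)
Last nonzero remainder: −6u^2−6u−18. Dividing through by −6 gives the monic gcd u^2+u+3.
Cancel u^2+u+3 from numerator and denominator to get the reduced form.

(3u^2−15u+12)/(u−2)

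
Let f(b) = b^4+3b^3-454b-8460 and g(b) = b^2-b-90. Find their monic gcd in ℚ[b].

b^2-b-90

By polynomial division,
  b^4+3b^3-454b-8460 = (b^2+4b+94)(b^2-b-90) + (0)
The last nonzero remainder b^2-b-90 is already monic.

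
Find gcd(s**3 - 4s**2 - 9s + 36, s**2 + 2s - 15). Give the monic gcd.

Repeated division with remainder:
  s**3 - 4s**2 - 9s + 36 = (s - 6)(s**2 + 2s - 15) + (18s - 54)
  s**2 + 2s - 15 = ((1/18)s + 5/18)(18s - 54) + (0)
Last nonzero remainder: 18s - 54. Dividing through by 18 gives the monic gcd s - 3.

s - 3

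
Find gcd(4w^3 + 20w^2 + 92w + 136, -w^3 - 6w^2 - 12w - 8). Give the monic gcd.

Apply the Euclidean algorithm:
  4w^3 + 20w^2 + 92w + 136 = (-4)(-w^3 - 6w^2 - 12w - 8) + (-4w^2 + 44w + 104)
  -w^3 - 6w^2 - 12w - 8 = ((1/4)w + 17/4)(-4w^2 + 44w + 104) + (-225w - 450)
  -4w^2 + 44w + 104 = ((4/225)w - 52/225)(-225w - 450) + (0)
Last nonzero remainder: -225w - 450. Dividing through by -225 gives the monic gcd w + 2.

w + 2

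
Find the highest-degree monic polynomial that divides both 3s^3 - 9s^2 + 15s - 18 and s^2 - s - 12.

Apply the Euclidean algorithm:
  3s^3 - 9s^2 + 15s - 18 = (3s - 6)(s^2 - s - 12) + (45s - 90)
  s^2 - s - 12 = ((1/45)s + 1/45)(45s - 90) + (-10)
  45s - 90 = (-(9/2)s + 9)(-10) + (0)
The last nonzero remainder is the constant -10, so the polynomials are coprime and gcd = 1.

1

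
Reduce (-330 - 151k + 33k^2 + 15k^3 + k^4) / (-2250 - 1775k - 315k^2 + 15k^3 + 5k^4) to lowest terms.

(-33 + 8k + k^2)/(-225 - 20k + 5k^2)

Apply the Euclidean algorithm:
  k^4 + 15k^3 + 33k^2 - 151k - 330 = (1/5)(5k^4 + 15k^3 - 315k^2 - 1775k - 2250) + (12k^3 + 96k^2 + 204k + 120)
  5k^4 + 15k^3 - 315k^2 - 1775k - 2250 = ((5/12)k - 25/12)(12k^3 + 96k^2 + 204k + 120) + (-200k^2 - 1400k - 2000)
  12k^3 + 96k^2 + 204k + 120 = (-(3/50)k - 3/50)(-200k^2 - 1400k - 2000) + (0)
Last nonzero remainder: -200k^2 - 1400k - 2000. Dividing through by -200 gives the monic gcd k^2 + 7k + 10.
Cancel k^2 + 7k + 10 from numerator and denominator to get the reduced form.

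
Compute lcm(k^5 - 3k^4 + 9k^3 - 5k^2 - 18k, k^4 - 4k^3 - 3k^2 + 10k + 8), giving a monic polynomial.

Apply the Euclidean algorithm:
  k^5 - 3k^4 + 9k^3 - 5k^2 - 18k = (k + 1)(k^4 - 4k^3 - 3k^2 + 10k + 8) + (16k^3 - 12k^2 - 36k - 8)
  k^4 - 4k^3 - 3k^2 + 10k + 8 = ((1/16)k - 13/64)(16k^3 - 12k^2 - 36k - 8) + (-(51/16)k^2 + (51/16)k + 51/8)
  16k^3 - 12k^2 - 36k - 8 = (-(256/51)k - 64/51)(-(51/16)k^2 + (51/16)k + 51/8) + (0)
Last nonzero remainder: -(51/16)k^2 + (51/16)k + 51/8. Dividing through by -51/16 gives the monic gcd k^2 - k - 2.
Then lcm(f, g) = f·g / gcd(f, g); expanding and making the result monic gives the answer.

k^7 - 6k^6 + 14k^5 - 20k^4 - 39k^3 + 74k^2 + 72k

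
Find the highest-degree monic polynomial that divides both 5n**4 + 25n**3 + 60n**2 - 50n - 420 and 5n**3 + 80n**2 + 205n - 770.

n - 2

By polynomial division,
  5n**4 + 25n**3 + 60n**2 - 50n - 420 = (n - 11)(5n**3 + 80n**2 + 205n - 770) + (735n**2 + 2975n - 8890)
  5n**3 + 80n**2 + 205n - 770 = ((1/147)n + 251/3087)(735n**2 + 2975n - 8890) + ((10400/441)n - 20800/441)
  735n**2 + 2975n - 8890 = ((64827/2080)n + 392049/2080)((10400/441)n - 20800/441) + (0)
Last nonzero remainder: (10400/441)n - 20800/441. Dividing through by 10400/441 gives the monic gcd n - 2.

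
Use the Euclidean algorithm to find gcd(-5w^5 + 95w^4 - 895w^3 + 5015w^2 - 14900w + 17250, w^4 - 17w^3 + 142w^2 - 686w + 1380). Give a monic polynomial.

Repeated division with remainder:
  -5w^5 + 95w^4 - 895w^3 + 5015w^2 - 14900w + 17250 = (-5w + 10)(w^4 - 17w^3 + 142w^2 - 686w + 1380) + (-15w^3 + 165w^2 - 1140w + 3450)
  w^4 - 17w^3 + 142w^2 - 686w + 1380 = (-(1/15)w + 2/5)(-15w^3 + 165w^2 - 1140w + 3450) + (0)
Last nonzero remainder: -15w^3 + 165w^2 - 1140w + 3450. Dividing through by -15 gives the monic gcd w^3 - 11w^2 + 76w - 230.

w^3 - 11w^2 + 76w - 230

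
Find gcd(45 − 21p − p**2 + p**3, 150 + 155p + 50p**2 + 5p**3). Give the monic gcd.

5 + p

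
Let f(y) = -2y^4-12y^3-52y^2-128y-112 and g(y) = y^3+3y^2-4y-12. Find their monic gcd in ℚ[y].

y+2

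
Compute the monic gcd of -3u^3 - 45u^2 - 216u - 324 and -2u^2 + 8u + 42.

Apply the Euclidean algorithm:
  -3u^3 - 45u^2 - 216u - 324 = ((3/2)u + 57/2)(-2u^2 + 8u + 42) + (-507u - 1521)
  -2u^2 + 8u + 42 = ((2/507)u - 14/507)(-507u - 1521) + (0)
Last nonzero remainder: -507u - 1521. Dividing through by -507 gives the monic gcd u + 3.

u + 3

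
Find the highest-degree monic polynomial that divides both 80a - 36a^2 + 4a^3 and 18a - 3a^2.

By polynomial division,
  4a^3 - 36a^2 + 80a = (-(4/3)a + 4)(-3a^2 + 18a) + (8a)
  -3a^2 + 18a = (-(3/8)a + 9/4)(8a) + (0)
Last nonzero remainder: 8a. Dividing through by 8 gives the monic gcd a.

a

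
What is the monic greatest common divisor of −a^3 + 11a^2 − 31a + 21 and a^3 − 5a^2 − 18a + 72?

a − 3

Apply the Euclidean algorithm:
  −a^3 + 11a^2 − 31a + 21 = (−1)(a^3 − 5a^2 − 18a + 72) + (6a^2 − 49a + 93)
  a^3 − 5a^2 − 18a + 72 = ((1/6)a + 19/36)(6a^2 − 49a + 93) + (−(275/36)a + 275/12)
  6a^2 − 49a + 93 = (−(216/275)a + 1116/275)(−(275/36)a + 275/12) + (0)
Last nonzero remainder: −(275/36)a + 275/12. Dividing through by −275/36 gives the monic gcd a − 3.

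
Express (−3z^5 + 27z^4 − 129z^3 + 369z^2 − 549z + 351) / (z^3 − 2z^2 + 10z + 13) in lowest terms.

(−3z^3 + 18z^2 − 36z + 27)/(z + 1)

Apply the Euclidean algorithm:
  −3z^5 + 27z^4 − 129z^3 + 369z^2 − 549z + 351 = (−3z^2 + 21z − 57)(z^3 − 2z^2 + 10z + 13) + (84z^2 − 252z + 1092)
  z^3 − 2z^2 + 10z + 13 = ((1/84)z + 1/84)(84z^2 − 252z + 1092) + (0)
Last nonzero remainder: 84z^2 − 252z + 1092. Dividing through by 84 gives the monic gcd z^2 − 3z + 13.
Cancel z^2 − 3z + 13 from numerator and denominator to get the reduced form.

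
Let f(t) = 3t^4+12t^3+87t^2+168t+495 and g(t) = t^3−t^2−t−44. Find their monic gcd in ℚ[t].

Euclidean algorithm in ℚ[t]:
  3t^4+12t^3+87t^2+168t+495 = (3t+15)(t^3−t^2−t−44) + (105t^2+315t+1155)
  t^3−t^2−t−44 = ((1/105)t−4/105)(105t^2+315t+1155) + (0)
Last nonzero remainder: 105t^2+315t+1155. Dividing through by 105 gives the monic gcd t^2+3t+11.

t^2+3t+11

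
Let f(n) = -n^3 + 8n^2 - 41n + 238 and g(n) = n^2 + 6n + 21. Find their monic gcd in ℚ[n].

1

Apply the Euclidean algorithm:
  -n^3 + 8n^2 - 41n + 238 = (-n + 14)(n^2 + 6n + 21) + (-104n - 56)
  n^2 + 6n + 21 = (-(1/104)n - 71/1352)(-104n - 56) + (3052/169)
  -104n - 56 = (-(4394/763)n - 338/109)(3052/169) + (0)
The last nonzero remainder is the constant 3052/169, so the polynomials are coprime and gcd = 1.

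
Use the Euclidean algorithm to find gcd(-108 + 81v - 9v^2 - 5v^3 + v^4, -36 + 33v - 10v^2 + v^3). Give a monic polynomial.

9 - 6v + v^2

Apply the Euclidean algorithm:
  v^4 - 5v^3 - 9v^2 + 81v - 108 = (v + 5)(v^3 - 10v^2 + 33v - 36) + (8v^2 - 48v + 72)
  v^3 - 10v^2 + 33v - 36 = ((1/8)v - 1/2)(8v^2 - 48v + 72) + (0)
Last nonzero remainder: 8v^2 - 48v + 72. Dividing through by 8 gives the monic gcd v^2 - 6v + 9.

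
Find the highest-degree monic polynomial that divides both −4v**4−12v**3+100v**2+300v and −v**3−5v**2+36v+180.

v+5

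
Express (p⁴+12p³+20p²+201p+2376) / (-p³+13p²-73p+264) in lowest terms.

Euclidean algorithm in ℚ[p]:
  p⁴+12p³+20p²+201p+2376 = (-p-25)(-p³+13p²-73p+264) + (272p²-1360p+8976)
  -p³+13p²-73p+264 = (-(1/272)p+1/34)(272p²-1360p+8976) + (0)
Last nonzero remainder: 272p²-1360p+8976. Dividing through by 272 gives the monic gcd p²-5p+33.
Cancel p²-5p+33 from numerator and denominator to get the reduced form.

(-p²-17p-72)/(p-8)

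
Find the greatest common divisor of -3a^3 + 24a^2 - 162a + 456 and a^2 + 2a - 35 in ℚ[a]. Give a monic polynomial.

1

Euclidean algorithm in ℚ[a]:
  -3a^3 + 24a^2 - 162a + 456 = (-3a + 30)(a^2 + 2a - 35) + (-327a + 1506)
  a^2 + 2a - 35 = (-(1/327)a - 240/11881)(-327a + 1506) + (-54395/11881)
  -327a + 1506 = ((3885087/54395)a - 17892786/54395)(-54395/11881) + (0)
The last nonzero remainder is the constant -54395/11881, so the polynomials are coprime and gcd = 1.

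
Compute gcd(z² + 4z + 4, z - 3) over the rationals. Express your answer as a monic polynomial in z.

1

Apply the Euclidean algorithm:
  z² + 4z + 4 = (z + 7)(z - 3) + (25)
  z - 3 = ((1/25)z - 3/25)(25) + (0)
The last nonzero remainder is the constant 25, so the polynomials are coprime and gcd = 1.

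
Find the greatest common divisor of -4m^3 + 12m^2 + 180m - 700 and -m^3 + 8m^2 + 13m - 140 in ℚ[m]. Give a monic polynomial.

m - 5

Repeated division with remainder:
  -4m^3 + 12m^2 + 180m - 700 = (4)(-m^3 + 8m^2 + 13m - 140) + (-20m^2 + 128m - 140)
  -m^3 + 8m^2 + 13m - 140 = ((1/20)m - 2/25)(-20m^2 + 128m - 140) + ((756/25)m - 756/5)
  -20m^2 + 128m - 140 = (-(125/189)m + 25/27)((756/25)m - 756/5) + (0)
Last nonzero remainder: (756/25)m - 756/5. Dividing through by 756/25 gives the monic gcd m - 5.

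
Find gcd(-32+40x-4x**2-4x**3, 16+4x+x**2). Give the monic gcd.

1

Repeated division with remainder:
  -4x**3-4x**2+40x-32 = (-4x+12)(x**2+4x+16) + (56x-224)
  x**2+4x+16 = ((1/56)x+1/7)(56x-224) + (48)
  56x-224 = ((7/6)x-14/3)(48) + (0)
The last nonzero remainder is the constant 48, so the polynomials are coprime and gcd = 1.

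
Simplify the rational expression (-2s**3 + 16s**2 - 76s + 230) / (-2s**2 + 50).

Euclidean algorithm in ℚ[s]:
  -2s**3 + 16s**2 - 76s + 230 = (s - 8)(-2s**2 + 50) + (-126s + 630)
  -2s**2 + 50 = ((1/63)s + 5/63)(-126s + 630) + (0)
Last nonzero remainder: -126s + 630. Dividing through by -126 gives the monic gcd s - 5.
Cancel s - 5 from numerator and denominator to get the reduced form.

(s**2 - 3s + 23)/(s + 5)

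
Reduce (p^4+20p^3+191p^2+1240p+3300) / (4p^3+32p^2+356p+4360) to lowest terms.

(p^3+10p^2+91p+330)/(4p^2-8p+436)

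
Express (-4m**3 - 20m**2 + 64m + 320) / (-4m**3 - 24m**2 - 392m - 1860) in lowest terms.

(m**2 - 16)/(m**2 + m + 93)

Apply the Euclidean algorithm:
  -4m**3 - 20m**2 + 64m + 320 = (-4m**3 - 24m**2 - 392m - 1860) + (4m**2 + 456m + 2180)
  -4m**3 - 24m**2 - 392m - 1860 = (-m + 108)(4m**2 + 456m + 2180) + (-47460m - 237300)
  4m**2 + 456m + 2180 = (-(1/11865)m - 109/11865)(-47460m - 237300) + (0)
Last nonzero remainder: -47460m - 237300. Dividing through by -47460 gives the monic gcd m + 5.
Cancel m + 5 from numerator and denominator to get the reduced form.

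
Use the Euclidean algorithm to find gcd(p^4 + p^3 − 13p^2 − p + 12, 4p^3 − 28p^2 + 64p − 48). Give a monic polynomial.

p − 3

Apply the Euclidean algorithm:
  p^4 + p^3 − 13p^2 − p + 12 = ((1/4)p + 2)(4p^3 − 28p^2 + 64p − 48) + (27p^2 − 117p + 108)
  4p^3 − 28p^2 + 64p − 48 = ((4/27)p − 32/81)(27p^2 − 117p + 108) + ((16/9)p − 16/3)
  27p^2 − 117p + 108 = ((243/16)p − 81/4)((16/9)p − 16/3) + (0)
Last nonzero remainder: (16/9)p − 16/3. Dividing through by 16/9 gives the monic gcd p − 3.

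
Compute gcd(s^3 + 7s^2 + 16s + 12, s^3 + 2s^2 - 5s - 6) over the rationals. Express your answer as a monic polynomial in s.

s + 3

Apply the Euclidean algorithm:
  s^3 + 7s^2 + 16s + 12 = (s^3 + 2s^2 - 5s - 6) + (5s^2 + 21s + 18)
  s^3 + 2s^2 - 5s - 6 = ((1/5)s - 11/25)(5s^2 + 21s + 18) + ((16/25)s + 48/25)
  5s^2 + 21s + 18 = ((125/16)s + 75/8)((16/25)s + 48/25) + (0)
Last nonzero remainder: (16/25)s + 48/25. Dividing through by 16/25 gives the monic gcd s + 3.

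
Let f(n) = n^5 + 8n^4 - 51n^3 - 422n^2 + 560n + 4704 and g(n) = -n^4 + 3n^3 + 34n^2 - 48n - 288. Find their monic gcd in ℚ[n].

Apply the Euclidean algorithm:
  n^5 + 8n^4 - 51n^3 - 422n^2 + 560n + 4704 = (-n - 11)(-n^4 + 3n^3 + 34n^2 - 48n - 288) + (16n^3 - 96n^2 - 256n + 1536)
  -n^4 + 3n^3 + 34n^2 - 48n - 288 = (-(1/16)n - 3/16)(16n^3 - 96n^2 - 256n + 1536) + (0)
Last nonzero remainder: 16n^3 - 96n^2 - 256n + 1536. Dividing through by 16 gives the monic gcd n^3 - 6n^2 - 16n + 96.

n^3 - 6n^2 - 16n + 96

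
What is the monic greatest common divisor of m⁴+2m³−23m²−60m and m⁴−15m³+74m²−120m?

By polynomial division,
  m⁴+2m³−23m²−60m = (m⁴−15m³+74m²−120m) + (17m³−97m²+60m)
  m⁴−15m³+74m²−120m = ((1/17)m−158/289)(17m³−97m²+60m) + ((5040/289)m²−(25200/289)m)
  17m³−97m²+60m = ((4913/5040)m−289/420)((5040/289)m²−(25200/289)m) + (0)
Last nonzero remainder: (5040/289)m²−(25200/289)m. Dividing through by 5040/289 gives the monic gcd m²−5m.

m²−5m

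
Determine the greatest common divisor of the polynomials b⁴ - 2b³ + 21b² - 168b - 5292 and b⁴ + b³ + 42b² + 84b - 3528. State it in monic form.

b³ + 7b² + 84b + 588

Euclidean algorithm in ℚ[b]:
  b⁴ - 2b³ + 21b² - 168b - 5292 = (b⁴ + b³ + 42b² + 84b - 3528) + (-3b³ - 21b² - 252b - 1764)
  b⁴ + b³ + 42b² + 84b - 3528 = (-(1/3)b + 2)(-3b³ - 21b² - 252b - 1764) + (0)
Last nonzero remainder: -3b³ - 21b² - 252b - 1764. Dividing through by -3 gives the monic gcd b³ + 7b² + 84b + 588.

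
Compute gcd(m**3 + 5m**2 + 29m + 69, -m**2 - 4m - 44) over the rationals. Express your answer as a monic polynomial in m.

Repeated division with remainder:
  m**3 + 5m**2 + 29m + 69 = (-m - 1)(-m**2 - 4m - 44) + (-19m + 25)
  -m**2 - 4m - 44 = ((1/19)m + 101/361)(-19m + 25) + (-18409/361)
  -19m + 25 = ((6859/18409)m - 9025/18409)(-18409/361) + (0)
The last nonzero remainder is the constant -18409/361, so the polynomials are coprime and gcd = 1.

1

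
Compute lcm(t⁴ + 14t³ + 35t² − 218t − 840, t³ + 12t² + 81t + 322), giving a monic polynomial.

t⁶ + 19t⁵ + 151t⁴ + 601t³ − 320t² − 14228t − 38640

Apply the Euclidean algorithm:
  t⁴ + 14t³ + 35t² − 218t − 840 = (t + 2)(t³ + 12t² + 81t + 322) + (−70t² − 702t − 1484)
  t³ + 12t² + 81t + 322 = (−(1/70)t − 69/2450)(−70t² − 702t − 1484) + ((49036/1225)t + 49036/175)
  −70t² − 702t − 1484 = (−(42875/24518)t − 64925/12259)((49036/1225)t + 49036/175) + (0)
Last nonzero remainder: (49036/1225)t + 49036/175. Dividing through by 49036/1225 gives the monic gcd t + 7.
Then lcm(f, g) = f·g / gcd(f, g); expanding and making the result monic gives the answer.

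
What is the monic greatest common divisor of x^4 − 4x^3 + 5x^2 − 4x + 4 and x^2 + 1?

x^2 + 1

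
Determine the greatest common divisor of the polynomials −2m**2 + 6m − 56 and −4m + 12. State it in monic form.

1

Apply the Euclidean algorithm:
  −2m**2 + 6m − 56 = ((1/2)m)(−4m + 12) + (−56)
  −4m + 12 = ((1/14)m − 3/14)(−56) + (0)
The last nonzero remainder is the constant −56, so the polynomials are coprime and gcd = 1.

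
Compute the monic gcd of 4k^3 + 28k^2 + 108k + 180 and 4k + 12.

Euclidean algorithm in ℚ[k]:
  4k^3 + 28k^2 + 108k + 180 = (k^2 + 4k + 15)(4k + 12) + (0)
Last nonzero remainder: 4k + 12. Dividing through by 4 gives the monic gcd k + 3.

k + 3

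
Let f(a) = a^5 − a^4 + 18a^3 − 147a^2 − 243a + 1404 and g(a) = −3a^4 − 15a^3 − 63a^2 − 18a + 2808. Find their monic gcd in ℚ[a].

Euclidean algorithm in ℚ[a]:
  a^5 − a^4 + 18a^3 − 147a^2 − 243a + 1404 = (−(1/3)a + 2)(−3a^4 − 15a^3 − 63a^2 − 18a + 2808) + (27a^3 − 27a^2 + 729a − 4212)
  −3a^4 − 15a^3 − 63a^2 − 18a + 2808 = (−(1/9)a − 2/3)(27a^3 − 27a^2 + 729a − 4212) + (0)
Last nonzero remainder: 27a^3 − 27a^2 + 729a − 4212. Dividing through by 27 gives the monic gcd a^3 − a^2 + 27a − 156.

a^3 − a^2 + 27a − 156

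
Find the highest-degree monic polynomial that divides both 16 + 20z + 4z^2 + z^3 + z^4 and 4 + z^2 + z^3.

Repeated division with remainder:
  z^4 + z^3 + 4z^2 + 20z + 16 = (z)(z^3 + z^2 + 4) + (4z^2 + 16z + 16)
  z^3 + z^2 + 4 = ((1/4)z − 3/4)(4z^2 + 16z + 16) + (8z + 16)
  4z^2 + 16z + 16 = ((1/2)z + 1)(8z + 16) + (0)
Last nonzero remainder: 8z + 16. Dividing through by 8 gives the monic gcd z + 2.

2 + z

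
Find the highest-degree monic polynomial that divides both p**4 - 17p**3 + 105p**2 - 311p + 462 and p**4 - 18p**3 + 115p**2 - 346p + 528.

p**3 - 10p**2 + 35p - 66

Repeated division with remainder:
  p**4 - 17p**3 + 105p**2 - 311p + 462 = (p**4 - 18p**3 + 115p**2 - 346p + 528) + (p**3 - 10p**2 + 35p - 66)
  p**4 - 18p**3 + 115p**2 - 346p + 528 = (p - 8)(p**3 - 10p**2 + 35p - 66) + (0)
The last nonzero remainder p**3 - 10p**2 + 35p - 66 is already monic.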